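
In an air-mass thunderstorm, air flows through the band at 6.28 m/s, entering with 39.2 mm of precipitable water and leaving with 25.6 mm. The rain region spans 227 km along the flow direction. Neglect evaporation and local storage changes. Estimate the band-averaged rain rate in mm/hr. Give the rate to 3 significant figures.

Column moisture flux per unit crosswind length is F = V × PW.
Inflow: F_in = 6.28 × 39.2 = 246.176 mm·m/s
Outflow: F_out = 6.28 × 25.6 = 160.768 mm·m/s
Steady-state rate R = (F_in − F_out)/L = (246.176 − 160.768) / 227000 m = 3.762e-04 mm/s.
R = 3.762e-04 × 3600 = 1.35 mm/hr.

R ≈ 1.35 mm/hr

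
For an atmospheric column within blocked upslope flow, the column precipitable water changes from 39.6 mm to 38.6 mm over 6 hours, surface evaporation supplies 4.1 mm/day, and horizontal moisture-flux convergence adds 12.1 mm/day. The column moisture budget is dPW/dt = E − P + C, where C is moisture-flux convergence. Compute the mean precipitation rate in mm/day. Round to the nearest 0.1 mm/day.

dPW/dt = (38.6 − 39.6) mm / (6/24 day) = -4.000 mm/day.
P = E + C − dPW/dt = 4.1 + (12.1) − (-4.000) = 20.2 mm/day.

P ≈ 20.2 mm/day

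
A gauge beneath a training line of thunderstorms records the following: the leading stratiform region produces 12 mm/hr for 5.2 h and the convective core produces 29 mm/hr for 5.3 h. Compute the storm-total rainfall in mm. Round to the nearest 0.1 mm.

total ≈ 216.1 mm

Total = Σ Rᵢ Δtᵢ = 12 × 5.2 + 29 × 5.3
      = 62.4 + 153.7 = 216.1 mm.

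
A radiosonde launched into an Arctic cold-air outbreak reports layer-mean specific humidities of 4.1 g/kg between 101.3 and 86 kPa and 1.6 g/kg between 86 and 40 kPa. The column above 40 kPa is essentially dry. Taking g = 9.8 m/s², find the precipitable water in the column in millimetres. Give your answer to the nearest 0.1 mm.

PW ≈ 13.9 mm

Precipitable water is the column-integrated vapour mass per unit area: PW = (1/g) Σ q̄ Δp, with q in kg/kg and Δp in Pa (1 kg/m² of water = 1 mm).
Layer 101.3–86 kPa: Δp = 153 hPa = 15300 Pa, q̄ = 0.0041 kg/kg → 0.0041 × 15300 / 9.8 = 6.40 mm
Layer 86–40 kPa: Δp = 460 hPa = 46000 Pa, q̄ = 0.0016 kg/kg → 0.0016 × 46000 / 9.8 = 7.51 mm
PW = 6.40 + 7.51 = 13.91 ≈ 13.9 mm.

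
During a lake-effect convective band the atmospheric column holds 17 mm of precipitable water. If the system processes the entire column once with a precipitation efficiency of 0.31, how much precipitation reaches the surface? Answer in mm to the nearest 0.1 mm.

precipitation ≈ 5.3 mm

Precipitation = ε × PW = 0.31 × 17 = 5.3 mm.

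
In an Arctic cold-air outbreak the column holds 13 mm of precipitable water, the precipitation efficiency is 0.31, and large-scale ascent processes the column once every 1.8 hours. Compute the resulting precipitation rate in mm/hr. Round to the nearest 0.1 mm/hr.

R ≈ 2.2 mm/hr

Each overturning extracts ε × PW = 0.31 × 13 = 4.03 mm.
Rate = ε·PW / τ = 4.03 / 1.8 h = 2.2 mm/hr.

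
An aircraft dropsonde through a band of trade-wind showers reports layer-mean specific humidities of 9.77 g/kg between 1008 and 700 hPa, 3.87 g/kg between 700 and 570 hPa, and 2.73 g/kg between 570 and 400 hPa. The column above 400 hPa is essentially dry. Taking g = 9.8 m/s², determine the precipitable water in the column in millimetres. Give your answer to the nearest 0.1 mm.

PW ≈ 40.6 mm

Precipitable water is the column-integrated vapour mass per unit area: PW = (1/g) Σ q̄ Δp, with q in kg/kg and Δp in Pa (1 kg/m² of water = 1 mm).
Layer 1008–700 hPa: Δp = 308 hPa = 30800 Pa, q̄ = 0.00977 kg/kg → 0.00977 × 30800 / 9.8 = 30.71 mm
Layer 700–570 hPa: Δp = 130 hPa = 13000 Pa, q̄ = 0.00387 kg/kg → 0.00387 × 13000 / 9.8 = 5.13 mm
Layer 570–400 hPa: Δp = 170 hPa = 17000 Pa, q̄ = 0.00273 kg/kg → 0.00273 × 17000 / 9.8 = 4.74 mm
PW = 30.71 + 5.13 + 4.74 = 40.58 ≈ 40.6 mm.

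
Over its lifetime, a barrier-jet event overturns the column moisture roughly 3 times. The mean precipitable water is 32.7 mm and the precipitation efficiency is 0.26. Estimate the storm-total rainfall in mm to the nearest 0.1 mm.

Each cycle deposits ε × PW = 0.26 × 32.7 = 8.502 mm.
Over 3 cycles: 3 × 8.502 = 25.5 mm.

rainfall ≈ 25.5 mm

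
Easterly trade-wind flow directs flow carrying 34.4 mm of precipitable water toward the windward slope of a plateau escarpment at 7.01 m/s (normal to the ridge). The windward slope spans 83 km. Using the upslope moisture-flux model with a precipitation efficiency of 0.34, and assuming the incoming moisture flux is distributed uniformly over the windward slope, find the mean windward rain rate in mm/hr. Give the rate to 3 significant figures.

R ≈ 3.56 mm/hr

Incoming column moisture flux per unit ridge length: F = V × PW = 7.01 × 34.4 = 241.144 mm·m/s.
Spread over the 83 km slope with efficiency ε = 0.34: R = ε·F/W = 0.34 × 241.144 / 83000 m = 9.878e-04 mm/s.
R = 9.878e-04 × 3600 = 3.56 mm/hr.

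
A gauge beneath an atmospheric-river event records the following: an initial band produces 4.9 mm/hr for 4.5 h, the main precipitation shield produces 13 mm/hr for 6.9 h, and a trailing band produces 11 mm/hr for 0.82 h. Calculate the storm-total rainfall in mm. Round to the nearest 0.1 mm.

Total = Σ Rᵢ Δtᵢ = 4.9 × 4.5 + 13 × 6.9 + 11 × 0.82
      = 22.05 + 89.7 + 9.02 = 120.8 mm.

total ≈ 120.8 mm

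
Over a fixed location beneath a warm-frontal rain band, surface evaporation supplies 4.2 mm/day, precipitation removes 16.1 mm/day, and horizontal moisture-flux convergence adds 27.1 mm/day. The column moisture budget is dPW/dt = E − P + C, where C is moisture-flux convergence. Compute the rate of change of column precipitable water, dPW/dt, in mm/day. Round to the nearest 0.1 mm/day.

dPW/dt ≈ 15.2 mm/day

dPW/dt = E − P + C = 4.2 − 16.1 + (27.1) = 15.2 mm/day.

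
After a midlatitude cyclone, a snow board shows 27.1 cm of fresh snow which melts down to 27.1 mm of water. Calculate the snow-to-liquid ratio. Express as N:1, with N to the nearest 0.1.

ratio ≈ 10.0

Ratio = snow depth / SWE = 271 mm / 27.1 mm = 10.0, i.e. 10.0:1.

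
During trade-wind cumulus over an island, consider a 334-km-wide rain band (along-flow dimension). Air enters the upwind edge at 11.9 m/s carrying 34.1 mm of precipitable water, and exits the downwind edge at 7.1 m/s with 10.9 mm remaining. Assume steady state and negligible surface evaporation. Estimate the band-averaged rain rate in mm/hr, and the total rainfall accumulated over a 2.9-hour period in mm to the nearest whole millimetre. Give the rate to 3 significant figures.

Column moisture flux per unit crosswind length is F = V × PW.
Inflow: F_in = 11.9 × 34.1 = 405.79 mm·m/s
Outflow: F_out = 7.1 × 10.9 = 77.39 mm·m/s
Steady-state rate R = (F_in − F_out)/L = (405.79 − 77.39) / 334000 m = 9.832e-04 mm/s.
R = 9.832e-04 × 3600 = 3.54 mm/hr.
Over 2.9 h: total = 3.54 × 2.9 = 10.266 ≈ 10 mm.

R ≈ 3.54 mm/hr; total ≈ 10 mm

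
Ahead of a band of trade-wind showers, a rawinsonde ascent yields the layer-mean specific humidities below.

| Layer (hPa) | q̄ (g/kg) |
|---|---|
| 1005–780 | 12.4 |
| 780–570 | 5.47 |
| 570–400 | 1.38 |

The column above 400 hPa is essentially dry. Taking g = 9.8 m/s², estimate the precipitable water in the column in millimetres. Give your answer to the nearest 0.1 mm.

PW ≈ 42.6 mm

Precipitable water is the column-integrated vapour mass per unit area: PW = (1/g) Σ q̄ Δp, with q in kg/kg and Δp in Pa (1 kg/m² of water = 1 mm).
Layer 1005–780 hPa: Δp = 225 hPa = 22500 Pa, q̄ = 0.0124 kg/kg → 0.0124 × 22500 / 9.8 = 28.47 mm
Layer 780–570 hPa: Δp = 210 hPa = 21000 Pa, q̄ = 0.00547 kg/kg → 0.00547 × 21000 / 9.8 = 11.72 mm
Layer 570–400 hPa: Δp = 170 hPa = 17000 Pa, q̄ = 0.00138 kg/kg → 0.00138 × 17000 / 9.8 = 2.39 mm
PW = 28.47 + 11.72 + 2.39 = 42.58 ≈ 42.6 mm.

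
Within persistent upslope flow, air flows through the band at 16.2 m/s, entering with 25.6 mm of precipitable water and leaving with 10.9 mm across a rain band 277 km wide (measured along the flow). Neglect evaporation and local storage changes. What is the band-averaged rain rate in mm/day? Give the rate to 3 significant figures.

Column moisture flux per unit crosswind length is F = V × PW.
Inflow: F_in = 16.2 × 25.6 = 414.72 mm·m/s
Outflow: F_out = 16.2 × 10.9 = 176.58 mm·m/s
Steady-state rate R = (F_in − F_out)/L = (414.72 − 176.58) / 277000 m = 8.597e-04 mm/s.
R = 8.597e-04 × 3600 × 24 = 74.3 mm/day.

R ≈ 74.3 mm/day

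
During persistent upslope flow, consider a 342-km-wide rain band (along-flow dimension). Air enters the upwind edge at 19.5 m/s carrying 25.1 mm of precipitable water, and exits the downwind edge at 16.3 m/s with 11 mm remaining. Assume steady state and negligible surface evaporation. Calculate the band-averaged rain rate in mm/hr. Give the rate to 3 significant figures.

R ≈ 3.26 mm/hr

Column moisture flux per unit crosswind length is F = V × PW.
Inflow: F_in = 19.5 × 25.1 = 489.45 mm·m/s
Outflow: F_out = 16.3 × 11 = 179.3 mm·m/s
Steady-state rate R = (F_in − F_out)/L = (489.45 − 179.3) / 342000 m = 9.069e-04 mm/s.
R = 9.069e-04 × 3600 = 3.26 mm/hr.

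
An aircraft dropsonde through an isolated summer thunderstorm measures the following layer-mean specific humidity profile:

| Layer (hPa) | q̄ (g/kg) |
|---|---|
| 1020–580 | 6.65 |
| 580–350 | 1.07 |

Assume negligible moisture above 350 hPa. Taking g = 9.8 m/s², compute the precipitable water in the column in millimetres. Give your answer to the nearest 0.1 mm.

PW ≈ 32.4 mm

Precipitable water is the column-integrated vapour mass per unit area: PW = (1/g) Σ q̄ Δp, with q in kg/kg and Δp in Pa (1 kg/m² of water = 1 mm).
Layer 1020–580 hPa: Δp = 440 hPa = 44000 Pa, q̄ = 0.00665 kg/kg → 0.00665 × 44000 / 9.8 = 29.86 mm
Layer 580–350 hPa: Δp = 230 hPa = 23000 Pa, q̄ = 0.00107 kg/kg → 0.00107 × 23000 / 9.8 = 2.51 mm
PW = 29.86 + 2.51 = 32.37 ≈ 32.4 mm.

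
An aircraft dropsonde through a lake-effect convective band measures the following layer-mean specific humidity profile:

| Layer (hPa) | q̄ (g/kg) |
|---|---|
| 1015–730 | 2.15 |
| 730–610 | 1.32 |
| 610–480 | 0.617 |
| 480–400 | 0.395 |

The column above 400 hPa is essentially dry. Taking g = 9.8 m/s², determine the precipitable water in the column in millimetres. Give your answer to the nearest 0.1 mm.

PW ≈ 9.0 mm

Precipitable water is the column-integrated vapour mass per unit area: PW = (1/g) Σ q̄ Δp, with q in kg/kg and Δp in Pa (1 kg/m² of water = 1 mm).
Layer 1015–730 hPa: Δp = 285 hPa = 28500 Pa, q̄ = 0.00215 kg/kg → 0.00215 × 28500 / 9.8 = 6.25 mm
Layer 730–610 hPa: Δp = 120 hPa = 12000 Pa, q̄ = 0.00132 kg/kg → 0.00132 × 12000 / 9.8 = 1.62 mm
Layer 610–480 hPa: Δp = 130 hPa = 13000 Pa, q̄ = 0.000617 kg/kg → 0.000617 × 13000 / 9.8 = 0.82 mm
Layer 480–400 hPa: Δp = 80 hPa = 8000 Pa, q̄ = 0.000395 kg/kg → 0.000395 × 8000 / 9.8 = 0.32 mm
PW = 6.25 + 1.62 + 0.82 + 0.32 = 9.01 ≈ 9.0 mm.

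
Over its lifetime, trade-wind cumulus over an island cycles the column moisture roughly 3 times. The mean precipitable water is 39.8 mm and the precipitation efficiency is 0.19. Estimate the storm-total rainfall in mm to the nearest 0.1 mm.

Each cycle deposits ε × PW = 0.19 × 39.8 = 7.562 mm.
Over 3 cycles: 3 × 7.562 = 22.7 mm.

rainfall ≈ 22.7 mm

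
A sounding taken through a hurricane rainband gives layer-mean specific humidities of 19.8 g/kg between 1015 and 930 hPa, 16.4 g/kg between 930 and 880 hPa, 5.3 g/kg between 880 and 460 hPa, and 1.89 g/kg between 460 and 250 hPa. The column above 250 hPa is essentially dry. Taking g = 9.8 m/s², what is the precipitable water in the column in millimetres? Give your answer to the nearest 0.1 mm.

Precipitable water is the column-integrated vapour mass per unit area: PW = (1/g) Σ q̄ Δp, with q in kg/kg and Δp in Pa (1 kg/m² of water = 1 mm).
Layer 1015–930 hPa: Δp = 85 hPa = 8500 Pa, q̄ = 0.0198 kg/kg → 0.0198 × 8500 / 9.8 = 17.17 mm
Layer 930–880 hPa: Δp = 50 hPa = 5000 Pa, q̄ = 0.0164 kg/kg → 0.0164 × 5000 / 9.8 = 8.37 mm
Layer 880–460 hPa: Δp = 420 hPa = 42000 Pa, q̄ = 0.0053 kg/kg → 0.0053 × 42000 / 9.8 = 22.71 mm
Layer 460–250 hPa: Δp = 210 hPa = 21000 Pa, q̄ = 0.00189 kg/kg → 0.00189 × 21000 / 9.8 = 4.05 mm
PW = 17.17 + 8.37 + 22.71 + 4.05 = 52.30 ≈ 52.3 mm.

PW ≈ 52.3 mm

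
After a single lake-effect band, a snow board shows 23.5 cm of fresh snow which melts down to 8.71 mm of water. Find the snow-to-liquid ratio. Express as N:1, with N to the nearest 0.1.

Ratio = snow depth / SWE = 235 mm / 8.71 mm = 27.0, i.e. 27.0:1.

ratio ≈ 27.0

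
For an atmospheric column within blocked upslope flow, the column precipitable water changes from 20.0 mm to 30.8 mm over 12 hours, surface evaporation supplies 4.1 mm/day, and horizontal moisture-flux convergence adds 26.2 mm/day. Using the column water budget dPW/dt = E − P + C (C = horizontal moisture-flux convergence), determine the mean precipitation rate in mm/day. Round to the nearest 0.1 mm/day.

P ≈ 8.7 mm/day

dPW/dt = (30.8 − 20.0) mm / (12/24 day) = +21.600 mm/day.
P = E + C − dPW/dt = 4.1 + (26.2) − (+21.600) = 8.7 mm/day.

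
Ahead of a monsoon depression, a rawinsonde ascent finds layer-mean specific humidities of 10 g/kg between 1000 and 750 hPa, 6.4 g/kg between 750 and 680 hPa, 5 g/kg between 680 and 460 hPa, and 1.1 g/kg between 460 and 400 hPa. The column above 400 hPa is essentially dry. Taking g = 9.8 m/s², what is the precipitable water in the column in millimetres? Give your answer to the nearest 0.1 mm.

PW ≈ 42.0 mm

Precipitable water is the column-integrated vapour mass per unit area: PW = (1/g) Σ q̄ Δp, with q in kg/kg and Δp in Pa (1 kg/m² of water = 1 mm).
Layer 1000–750 hPa: Δp = 250 hPa = 25000 Pa, q̄ = 0.01 kg/kg → 0.01 × 25000 / 9.8 = 25.51 mm
Layer 750–680 hPa: Δp = 70 hPa = 7000 Pa, q̄ = 0.0064 kg/kg → 0.0064 × 7000 / 9.8 = 4.57 mm
Layer 680–460 hPa: Δp = 220 hPa = 22000 Pa, q̄ = 0.005 kg/kg → 0.005 × 22000 / 9.8 = 11.22 mm
Layer 460–400 hPa: Δp = 60 hPa = 6000 Pa, q̄ = 0.0011 kg/kg → 0.0011 × 6000 / 9.8 = 0.67 mm
PW = 25.51 + 4.57 + 11.22 + 0.67 = 41.97 ≈ 42.0 mm.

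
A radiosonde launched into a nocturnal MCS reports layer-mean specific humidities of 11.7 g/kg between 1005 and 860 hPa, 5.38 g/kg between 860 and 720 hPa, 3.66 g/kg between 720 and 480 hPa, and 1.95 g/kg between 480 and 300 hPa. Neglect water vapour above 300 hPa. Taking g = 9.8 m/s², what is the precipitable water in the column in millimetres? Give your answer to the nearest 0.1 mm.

PW ≈ 37.5 mm

Precipitable water is the column-integrated vapour mass per unit area: PW = (1/g) Σ q̄ Δp, with q in kg/kg and Δp in Pa (1 kg/m² of water = 1 mm).
Layer 1005–860 hPa: Δp = 145 hPa = 14500 Pa, q̄ = 0.0117 kg/kg → 0.0117 × 14500 / 9.8 = 17.31 mm
Layer 860–720 hPa: Δp = 140 hPa = 14000 Pa, q̄ = 0.00538 kg/kg → 0.00538 × 14000 / 9.8 = 7.69 mm
Layer 720–480 hPa: Δp = 240 hPa = 24000 Pa, q̄ = 0.00366 kg/kg → 0.00366 × 24000 / 9.8 = 8.96 mm
Layer 480–300 hPa: Δp = 180 hPa = 18000 Pa, q̄ = 0.00195 kg/kg → 0.00195 × 18000 / 9.8 = 3.58 mm
PW = 17.31 + 7.69 + 8.96 + 3.58 = 37.54 ≈ 37.5 mm.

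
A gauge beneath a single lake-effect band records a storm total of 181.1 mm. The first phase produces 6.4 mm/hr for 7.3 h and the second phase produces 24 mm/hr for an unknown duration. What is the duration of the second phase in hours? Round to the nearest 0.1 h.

duration ≈ 5.6 h

Known phases: 6.4 × 7.3 = 46.72 mm.
Remaining depth = 181.1 − 46.72 = 134.38 mm.
Duration = 134.38 / 24 = 5.6 h.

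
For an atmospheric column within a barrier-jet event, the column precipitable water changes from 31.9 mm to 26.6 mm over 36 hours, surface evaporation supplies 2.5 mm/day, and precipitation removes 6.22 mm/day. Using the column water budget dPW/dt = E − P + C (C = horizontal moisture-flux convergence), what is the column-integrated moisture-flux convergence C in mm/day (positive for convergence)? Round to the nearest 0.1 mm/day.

dPW/dt = (26.6 − 31.9) mm / (36/24 day) = -3.533 mm/day.
C = dPW/dt − E + P = (-3.533) − 2.5 + 6.22 = 0.2 mm/day.

C ≈ 0.2 mm/day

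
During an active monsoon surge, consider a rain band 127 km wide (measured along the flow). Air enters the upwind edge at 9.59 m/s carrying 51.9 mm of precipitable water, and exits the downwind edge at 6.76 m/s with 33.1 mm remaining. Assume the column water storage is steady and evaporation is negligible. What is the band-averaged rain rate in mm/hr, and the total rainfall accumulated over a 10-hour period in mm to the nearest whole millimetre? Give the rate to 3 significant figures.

R ≈ 7.77 mm/hr; total ≈ 78 mm

Column moisture flux per unit crosswind length is F = V × PW.
Inflow: F_in = 9.59 × 51.9 = 497.721 mm·m/s
Outflow: F_out = 6.76 × 33.1 = 223.756 mm·m/s
Steady-state rate R = (F_in − F_out)/L = (497.721 − 223.756) / 127000 m = 2.157e-03 mm/s.
R = 2.157e-03 × 3600 = 7.77 mm/hr.
Over 10 h: total = 7.77 × 10 = 77.7 ≈ 78 mm.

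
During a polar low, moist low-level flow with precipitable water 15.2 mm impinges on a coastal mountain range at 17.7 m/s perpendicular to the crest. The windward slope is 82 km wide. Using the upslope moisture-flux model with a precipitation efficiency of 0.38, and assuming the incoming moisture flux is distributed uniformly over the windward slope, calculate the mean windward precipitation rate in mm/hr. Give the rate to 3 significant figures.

R ≈ 4.49 mm/hr

Incoming column moisture flux per unit ridge length: F = V × PW = 17.7 × 15.2 = 269.04 mm·m/s.
Spread over the 82 km slope with efficiency ε = 0.38: R = ε·F/W = 0.38 × 269.04 / 82000 m = 1.247e-03 mm/s.
R = 1.247e-03 × 3600 = 4.49 mm/hr.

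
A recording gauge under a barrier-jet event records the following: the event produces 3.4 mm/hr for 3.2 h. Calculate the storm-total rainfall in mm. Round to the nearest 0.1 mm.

Total = Σ Rᵢ Δtᵢ = 3.4 × 3.2
      = 10.88 = 10.9 mm.

total ≈ 10.9 mm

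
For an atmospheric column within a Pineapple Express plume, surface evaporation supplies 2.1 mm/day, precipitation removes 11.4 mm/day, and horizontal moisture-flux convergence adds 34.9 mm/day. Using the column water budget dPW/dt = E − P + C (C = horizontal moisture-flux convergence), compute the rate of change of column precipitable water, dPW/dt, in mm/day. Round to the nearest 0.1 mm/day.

dPW/dt ≈ 25.6 mm/day

dPW/dt = E − P + C = 2.1 − 11.4 + (34.9) = 25.6 mm/day.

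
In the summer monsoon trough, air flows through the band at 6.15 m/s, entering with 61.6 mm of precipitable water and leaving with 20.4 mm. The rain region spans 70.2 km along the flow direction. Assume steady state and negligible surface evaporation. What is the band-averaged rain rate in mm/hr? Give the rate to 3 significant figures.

R ≈ 13.0 mm/hr

Column moisture flux per unit crosswind length is F = V × PW.
Inflow: F_in = 6.15 × 61.6 = 378.84 mm·m/s
Outflow: F_out = 6.15 × 20.4 = 125.46 mm·m/s
Steady-state rate R = (F_in − F_out)/L = (378.84 − 125.46) / 70200 m = 3.609e-03 mm/s.
R = 3.609e-03 × 3600 = 13.0 mm/hr.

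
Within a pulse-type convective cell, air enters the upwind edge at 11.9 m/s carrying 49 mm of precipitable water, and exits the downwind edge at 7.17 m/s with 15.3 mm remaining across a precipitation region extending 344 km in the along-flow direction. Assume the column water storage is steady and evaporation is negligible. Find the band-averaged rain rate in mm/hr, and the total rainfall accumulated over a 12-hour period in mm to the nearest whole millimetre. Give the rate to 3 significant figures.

R ≈ 4.95 mm/hr; total ≈ 59 mm

Column moisture flux per unit crosswind length is F = V × PW.
Inflow: F_in = 11.9 × 49 = 583.1 mm·m/s
Outflow: F_out = 7.17 × 15.3 = 109.701 mm·m/s
Steady-state rate R = (F_in − F_out)/L = (583.1 − 109.701) / 344000 m = 1.376e-03 mm/s.
R = 1.376e-03 × 3600 = 4.95 mm/hr.
Over 12 h: total = 4.95 × 12 = 59.4 ≈ 59 mm.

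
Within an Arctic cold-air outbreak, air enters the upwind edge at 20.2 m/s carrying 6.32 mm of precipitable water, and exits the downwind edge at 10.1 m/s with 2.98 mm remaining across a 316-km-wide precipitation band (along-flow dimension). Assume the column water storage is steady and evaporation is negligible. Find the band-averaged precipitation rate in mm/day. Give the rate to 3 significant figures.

R ≈ 26.7 mm/day

Column moisture flux per unit crosswind length is F = V × PW.
Inflow: F_in = 20.2 × 6.32 = 127.664 mm·m/s
Outflow: F_out = 10.1 × 2.98 = 30.098 mm·m/s
Steady-state rate R = (F_in − F_out)/L = (127.664 − 30.098) / 316000 m = 3.088e-04 mm/s.
R = 3.088e-04 × 3600 × 24 = 26.7 mm/day.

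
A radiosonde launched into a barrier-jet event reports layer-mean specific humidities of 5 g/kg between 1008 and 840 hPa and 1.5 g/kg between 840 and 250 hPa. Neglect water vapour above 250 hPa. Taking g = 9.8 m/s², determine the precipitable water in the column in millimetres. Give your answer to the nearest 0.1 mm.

Precipitable water is the column-integrated vapour mass per unit area: PW = (1/g) Σ q̄ Δp, with q in kg/kg and Δp in Pa (1 kg/m² of water = 1 mm).
Layer 1008–840 hPa: Δp = 168 hPa = 16800 Pa, q̄ = 0.005 kg/kg → 0.005 × 16800 / 9.8 = 8.57 mm
Layer 840–250 hPa: Δp = 590 hPa = 59000 Pa, q̄ = 0.0015 kg/kg → 0.0015 × 59000 / 9.8 = 9.03 mm
PW = 8.57 + 9.03 = 17.60 ≈ 17.6 mm.

PW ≈ 17.6 mm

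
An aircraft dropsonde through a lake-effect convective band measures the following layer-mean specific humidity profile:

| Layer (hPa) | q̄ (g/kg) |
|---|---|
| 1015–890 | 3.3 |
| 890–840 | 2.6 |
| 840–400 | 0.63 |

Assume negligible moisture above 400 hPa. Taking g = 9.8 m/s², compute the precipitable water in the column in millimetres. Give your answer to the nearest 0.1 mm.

PW ≈ 8.4 mm

Precipitable water is the column-integrated vapour mass per unit area: PW = (1/g) Σ q̄ Δp, with q in kg/kg and Δp in Pa (1 kg/m² of water = 1 mm).
Layer 1015–890 hPa: Δp = 125 hPa = 12500 Pa, q̄ = 0.0033 kg/kg → 0.0033 × 12500 / 9.8 = 4.21 mm
Layer 890–840 hPa: Δp = 50 hPa = 5000 Pa, q̄ = 0.0026 kg/kg → 0.0026 × 5000 / 9.8 = 1.33 mm
Layer 840–400 hPa: Δp = 440 hPa = 44000 Pa, q̄ = 0.00063 kg/kg → 0.00063 × 44000 / 9.8 = 2.83 mm
PW = 4.21 + 1.33 + 2.83 = 8.37 ≈ 8.4 mm.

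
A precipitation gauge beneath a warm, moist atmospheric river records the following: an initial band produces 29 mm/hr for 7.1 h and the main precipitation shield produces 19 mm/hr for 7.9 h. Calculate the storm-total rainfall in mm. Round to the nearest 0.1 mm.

total ≈ 356.0 mm

Total = Σ Rᵢ Δtᵢ = 29 × 7.1 + 19 × 7.9
      = 205.9 + 150.1 = 356.0 mm.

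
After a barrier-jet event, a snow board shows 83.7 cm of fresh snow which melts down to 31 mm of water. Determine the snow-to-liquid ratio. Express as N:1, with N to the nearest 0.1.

ratio ≈ 27.0

Ratio = snow depth / SWE = 837 mm / 31 mm = 27.0, i.e. 27.0:1.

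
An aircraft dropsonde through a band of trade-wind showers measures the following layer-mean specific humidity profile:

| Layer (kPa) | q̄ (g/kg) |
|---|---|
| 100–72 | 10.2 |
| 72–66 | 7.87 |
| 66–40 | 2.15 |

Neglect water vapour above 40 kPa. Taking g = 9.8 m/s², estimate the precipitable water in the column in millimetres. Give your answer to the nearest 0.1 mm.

Precipitable water is the column-integrated vapour mass per unit area: PW = (1/g) Σ q̄ Δp, with q in kg/kg and Δp in Pa (1 kg/m² of water = 1 mm).
Layer 100–72 kPa: Δp = 280 hPa = 28000 Pa, q̄ = 0.0102 kg/kg → 0.0102 × 28000 / 9.8 = 29.14 mm
Layer 72–66 kPa: Δp = 60 hPa = 6000 Pa, q̄ = 0.00787 kg/kg → 0.00787 × 6000 / 9.8 = 4.82 mm
Layer 66–40 kPa: Δp = 260 hPa = 26000 Pa, q̄ = 0.00215 kg/kg → 0.00215 × 26000 / 9.8 = 5.70 mm
PW = 29.14 + 4.82 + 5.70 = 39.66 ≈ 39.7 mm.

PW ≈ 39.7 mm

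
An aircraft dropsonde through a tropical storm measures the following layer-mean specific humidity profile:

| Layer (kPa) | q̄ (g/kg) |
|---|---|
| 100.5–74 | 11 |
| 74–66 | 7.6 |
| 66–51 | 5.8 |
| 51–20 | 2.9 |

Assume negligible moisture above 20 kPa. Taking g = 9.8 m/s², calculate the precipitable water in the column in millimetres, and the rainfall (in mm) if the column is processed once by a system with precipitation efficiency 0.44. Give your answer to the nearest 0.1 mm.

Precipitable water is the column-integrated vapour mass per unit area: PW = (1/g) Σ q̄ Δp, with q in kg/kg and Δp in Pa (1 kg/m² of water = 1 mm).
Layer 100.5–74 kPa: Δp = 265 hPa = 26500 Pa, q̄ = 0.011 kg/kg → 0.011 × 26500 / 9.8 = 29.74 mm
Layer 74–66 kPa: Δp = 80 hPa = 8000 Pa, q̄ = 0.0076 kg/kg → 0.0076 × 8000 / 9.8 = 6.20 mm
Layer 66–51 kPa: Δp = 150 hPa = 15000 Pa, q̄ = 0.0058 kg/kg → 0.0058 × 15000 / 9.8 = 8.88 mm
Layer 51–20 kPa: Δp = 310 hPa = 31000 Pa, q̄ = 0.0029 kg/kg → 0.0029 × 31000 / 9.8 = 9.17 mm
PW = 29.74 + 6.20 + 8.88 + 9.17 = 53.99 ≈ 54.0 mm.
Rainfall = ε × PW = 0.44 × 54.0 = 23.8 mm.

PW ≈ 54.0 mm; rainfall ≈ 23.8 mm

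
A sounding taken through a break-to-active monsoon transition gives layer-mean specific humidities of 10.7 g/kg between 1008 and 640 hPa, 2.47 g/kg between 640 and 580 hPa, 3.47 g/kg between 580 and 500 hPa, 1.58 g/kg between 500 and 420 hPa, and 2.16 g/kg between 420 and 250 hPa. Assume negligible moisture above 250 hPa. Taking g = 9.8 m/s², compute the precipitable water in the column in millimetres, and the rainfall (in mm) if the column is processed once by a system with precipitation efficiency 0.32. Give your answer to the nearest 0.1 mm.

PW ≈ 49.6 mm; rainfall ≈ 15.9 mm

Precipitable water is the column-integrated vapour mass per unit area: PW = (1/g) Σ q̄ Δp, with q in kg/kg and Δp in Pa (1 kg/m² of water = 1 mm).
Layer 1008–640 hPa: Δp = 368 hPa = 36800 Pa, q̄ = 0.0107 kg/kg → 0.0107 × 36800 / 9.8 = 40.18 mm
Layer 640–580 hPa: Δp = 60 hPa = 6000 Pa, q̄ = 0.00247 kg/kg → 0.00247 × 6000 / 9.8 = 1.51 mm
Layer 580–500 hPa: Δp = 80 hPa = 8000 Pa, q̄ = 0.00347 kg/kg → 0.00347 × 8000 / 9.8 = 2.83 mm
Layer 500–420 hPa: Δp = 80 hPa = 8000 Pa, q̄ = 0.00158 kg/kg → 0.00158 × 8000 / 9.8 = 1.29 mm
Layer 420–250 hPa: Δp = 170 hPa = 17000 Pa, q̄ = 0.00216 kg/kg → 0.00216 × 17000 / 9.8 = 3.75 mm
PW = 40.18 + 1.51 + 2.83 + 1.29 + 3.75 = 49.56 ≈ 49.6 mm.
Rainfall = ε × PW = 0.32 × 49.6 = 15.9 mm.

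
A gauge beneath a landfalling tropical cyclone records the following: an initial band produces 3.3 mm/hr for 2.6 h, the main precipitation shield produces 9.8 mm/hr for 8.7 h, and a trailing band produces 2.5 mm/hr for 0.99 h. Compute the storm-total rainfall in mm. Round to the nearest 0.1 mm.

total ≈ 96.3 mm

Total = Σ Rᵢ Δtᵢ = 3.3 × 2.6 + 9.8 × 8.7 + 2.5 × 0.99
      = 8.58 + 85.26 + 2.475 = 96.3 mm.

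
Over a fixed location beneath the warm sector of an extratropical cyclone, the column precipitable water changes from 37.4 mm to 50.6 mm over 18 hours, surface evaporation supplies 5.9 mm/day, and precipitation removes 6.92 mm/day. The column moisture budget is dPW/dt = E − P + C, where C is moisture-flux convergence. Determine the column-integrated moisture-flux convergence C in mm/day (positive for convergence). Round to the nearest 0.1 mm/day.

C ≈ 18.6 mm/day

dPW/dt = (50.6 − 37.4) mm / (18/24 day) = +17.600 mm/day.
C = dPW/dt − E + P = (+17.600) − 5.9 + 6.92 = 18.6 mm/day.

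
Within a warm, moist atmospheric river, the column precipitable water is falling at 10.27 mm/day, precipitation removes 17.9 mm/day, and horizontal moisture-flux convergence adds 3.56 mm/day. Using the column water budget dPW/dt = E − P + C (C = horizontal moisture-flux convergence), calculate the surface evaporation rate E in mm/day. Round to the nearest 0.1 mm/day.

E ≈ 4.1 mm/day

dPW/dt = -10.27 mm/day.
E = dPW/dt + P − C = (-10.27) + 17.9 − (3.56) = 4.1 mm/day.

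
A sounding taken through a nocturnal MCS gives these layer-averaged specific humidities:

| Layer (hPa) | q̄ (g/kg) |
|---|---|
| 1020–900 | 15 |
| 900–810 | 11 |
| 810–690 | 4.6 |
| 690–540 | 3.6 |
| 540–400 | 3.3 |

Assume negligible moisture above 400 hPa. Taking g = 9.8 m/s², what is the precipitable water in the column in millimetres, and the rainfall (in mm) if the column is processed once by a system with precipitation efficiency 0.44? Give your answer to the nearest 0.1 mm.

PW ≈ 44.3 mm; rainfall ≈ 19.5 mm

Precipitable water is the column-integrated vapour mass per unit area: PW = (1/g) Σ q̄ Δp, with q in kg/kg and Δp in Pa (1 kg/m² of water = 1 mm).
Layer 1020–900 hPa: Δp = 120 hPa = 12000 Pa, q̄ = 0.015 kg/kg → 0.015 × 12000 / 9.8 = 18.37 mm
Layer 900–810 hPa: Δp = 90 hPa = 9000 Pa, q̄ = 0.011 kg/kg → 0.011 × 9000 / 9.8 = 10.10 mm
Layer 810–690 hPa: Δp = 120 hPa = 12000 Pa, q̄ = 0.0046 kg/kg → 0.0046 × 12000 / 9.8 = 5.63 mm
Layer 690–540 hPa: Δp = 150 hPa = 15000 Pa, q̄ = 0.0036 kg/kg → 0.0036 × 15000 / 9.8 = 5.51 mm
Layer 540–400 hPa: Δp = 140 hPa = 14000 Pa, q̄ = 0.0033 kg/kg → 0.0033 × 14000 / 9.8 = 4.71 mm
PW = 18.37 + 10.10 + 5.63 + 5.51 + 4.71 = 44.32 ≈ 44.3 mm.
Rainfall = ε × PW = 0.44 × 44.3 = 19.5 mm.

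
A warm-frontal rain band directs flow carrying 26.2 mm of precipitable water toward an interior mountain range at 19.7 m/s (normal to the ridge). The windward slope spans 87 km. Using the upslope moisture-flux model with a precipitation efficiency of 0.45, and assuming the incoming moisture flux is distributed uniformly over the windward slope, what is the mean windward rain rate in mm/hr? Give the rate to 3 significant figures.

R ≈ 9.61 mm/hr

Incoming column moisture flux per unit ridge length: F = V × PW = 19.7 × 26.2 = 516.14 mm·m/s.
Spread over the 87 km slope with efficiency ε = 0.45: R = ε·F/W = 0.45 × 516.14 / 87000 m = 2.670e-03 mm/s.
R = 2.670e-03 × 3600 = 9.61 mm/hr.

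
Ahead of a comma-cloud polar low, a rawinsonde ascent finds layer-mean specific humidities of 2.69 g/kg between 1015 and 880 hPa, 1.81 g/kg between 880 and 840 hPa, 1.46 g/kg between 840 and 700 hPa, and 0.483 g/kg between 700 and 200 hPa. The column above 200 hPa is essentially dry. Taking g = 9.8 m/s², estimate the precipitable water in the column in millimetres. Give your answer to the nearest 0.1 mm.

PW ≈ 9.0 mm

Precipitable water is the column-integrated vapour mass per unit area: PW = (1/g) Σ q̄ Δp, with q in kg/kg and Δp in Pa (1 kg/m² of water = 1 mm).
Layer 1015–880 hPa: Δp = 135 hPa = 13500 Pa, q̄ = 0.00269 kg/kg → 0.00269 × 13500 / 9.8 = 3.71 mm
Layer 880–840 hPa: Δp = 40 hPa = 4000 Pa, q̄ = 0.00181 kg/kg → 0.00181 × 4000 / 9.8 = 0.74 mm
Layer 840–700 hPa: Δp = 140 hPa = 14000 Pa, q̄ = 0.00146 kg/kg → 0.00146 × 14000 / 9.8 = 2.09 mm
Layer 700–200 hPa: Δp = 500 hPa = 50000 Pa, q̄ = 0.000483 kg/kg → 0.000483 × 50000 / 9.8 = 2.46 mm
PW = 3.71 + 0.74 + 2.09 + 2.46 = 9.00 ≈ 9.0 mm.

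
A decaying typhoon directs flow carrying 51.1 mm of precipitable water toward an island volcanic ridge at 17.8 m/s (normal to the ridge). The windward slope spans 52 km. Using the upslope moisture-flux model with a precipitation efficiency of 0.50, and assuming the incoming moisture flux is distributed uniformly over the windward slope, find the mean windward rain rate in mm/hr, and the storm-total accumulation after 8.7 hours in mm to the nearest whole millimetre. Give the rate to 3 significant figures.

R ≈ 31.5 mm/hr; total ≈ 274 mm

Incoming column moisture flux per unit ridge length: F = V × PW = 17.8 × 51.1 = 909.58 mm·m/s.
Spread over the 52 km slope with efficiency ε = 0.50: R = ε·F/W = 0.50 × 909.58 / 52000 m = 8.746e-03 mm/s.
R = 8.746e-03 × 3600 = 31.5 mm/hr.
Over 8.7 h: total = 31.5 × 8.7 = 274.05 ≈ 274 mm.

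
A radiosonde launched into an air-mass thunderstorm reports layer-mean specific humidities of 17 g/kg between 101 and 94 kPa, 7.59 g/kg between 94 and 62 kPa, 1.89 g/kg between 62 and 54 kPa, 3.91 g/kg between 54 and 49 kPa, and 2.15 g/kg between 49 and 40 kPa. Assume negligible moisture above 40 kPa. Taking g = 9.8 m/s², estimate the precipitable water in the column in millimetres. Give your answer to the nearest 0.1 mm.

Precipitable water is the column-integrated vapour mass per unit area: PW = (1/g) Σ q̄ Δp, with q in kg/kg and Δp in Pa (1 kg/m² of water = 1 mm).
Layer 101–94 kPa: Δp = 70 hPa = 7000 Pa, q̄ = 0.017 kg/kg → 0.017 × 7000 / 9.8 = 12.14 mm
Layer 94–62 kPa: Δp = 320 hPa = 32000 Pa, q̄ = 0.00759 kg/kg → 0.00759 × 32000 / 9.8 = 24.78 mm
Layer 62–54 kPa: Δp = 80 hPa = 8000 Pa, q̄ = 0.00189 kg/kg → 0.00189 × 8000 / 9.8 = 1.54 mm
Layer 54–49 kPa: Δp = 50 hPa = 5000 Pa, q̄ = 0.00391 kg/kg → 0.00391 × 5000 / 9.8 = 1.99 mm
Layer 49–40 kPa: Δp = 90 hPa = 9000 Pa, q̄ = 0.00215 kg/kg → 0.00215 × 9000 / 9.8 = 1.97 mm
PW = 12.14 + 24.78 + 1.54 + 1.99 + 1.97 = 42.42 ≈ 42.4 mm.

PW ≈ 42.4 mm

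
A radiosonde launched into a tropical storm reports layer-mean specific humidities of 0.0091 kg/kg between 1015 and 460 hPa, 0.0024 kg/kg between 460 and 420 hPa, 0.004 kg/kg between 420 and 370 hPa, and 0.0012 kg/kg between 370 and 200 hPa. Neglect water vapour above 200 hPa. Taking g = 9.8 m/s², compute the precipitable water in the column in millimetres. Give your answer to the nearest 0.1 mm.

PW ≈ 56.6 mm

Precipitable water is the column-integrated vapour mass per unit area: PW = (1/g) Σ q̄ Δp, with q in kg/kg and Δp in Pa (1 kg/m² of water = 1 mm).
Layer 1015–460 hPa: Δp = 555 hPa = 55500 Pa, q̄ = 0.0091 kg/kg → 0.0091 × 55500 / 9.8 = 51.54 mm
Layer 460–420 hPa: Δp = 40 hPa = 4000 Pa, q̄ = 0.0024 kg/kg → 0.0024 × 4000 / 9.8 = 0.98 mm
Layer 420–370 hPa: Δp = 50 hPa = 5000 Pa, q̄ = 0.004 kg/kg → 0.004 × 5000 / 9.8 = 2.04 mm
Layer 370–200 hPa: Δp = 170 hPa = 17000 Pa, q̄ = 0.0012 kg/kg → 0.0012 × 17000 / 9.8 = 2.08 mm
PW = 51.54 + 0.98 + 2.04 + 2.08 = 56.64 ≈ 56.6 mm.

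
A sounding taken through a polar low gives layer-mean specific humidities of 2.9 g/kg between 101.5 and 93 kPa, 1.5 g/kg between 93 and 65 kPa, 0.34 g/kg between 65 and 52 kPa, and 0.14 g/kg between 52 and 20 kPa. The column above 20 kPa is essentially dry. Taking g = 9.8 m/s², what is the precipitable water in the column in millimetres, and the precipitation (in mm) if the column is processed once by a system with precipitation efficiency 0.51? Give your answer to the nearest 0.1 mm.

PW ≈ 7.7 mm; precipitation ≈ 3.9 mm

Precipitable water is the column-integrated vapour mass per unit area: PW = (1/g) Σ q̄ Δp, with q in kg/kg and Δp in Pa (1 kg/m² of water = 1 mm).
Layer 101.5–93 kPa: Δp = 85 hPa = 8500 Pa, q̄ = 0.0029 kg/kg → 0.0029 × 8500 / 9.8 = 2.52 mm
Layer 93–65 kPa: Δp = 280 hPa = 28000 Pa, q̄ = 0.0015 kg/kg → 0.0015 × 28000 / 9.8 = 4.29 mm
Layer 65–52 kPa: Δp = 130 hPa = 13000 Pa, q̄ = 0.00034 kg/kg → 0.00034 × 13000 / 9.8 = 0.45 mm
Layer 52–20 kPa: Δp = 320 hPa = 32000 Pa, q̄ = 0.00014 kg/kg → 0.00014 × 32000 / 9.8 = 0.46 mm
PW = 2.52 + 4.29 + 0.45 + 0.46 = 7.72 ≈ 7.7 mm.
Precipitation = ε × PW = 0.51 × 7.7 = 3.9 mm.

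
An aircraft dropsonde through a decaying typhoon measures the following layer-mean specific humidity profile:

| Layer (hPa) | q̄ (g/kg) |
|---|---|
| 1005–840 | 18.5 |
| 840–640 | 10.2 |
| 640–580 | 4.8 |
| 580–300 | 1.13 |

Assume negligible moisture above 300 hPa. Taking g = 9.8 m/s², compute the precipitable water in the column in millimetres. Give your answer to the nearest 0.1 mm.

Precipitable water is the column-integrated vapour mass per unit area: PW = (1/g) Σ q̄ Δp, with q in kg/kg and Δp in Pa (1 kg/m² of water = 1 mm).
Layer 1005–840 hPa: Δp = 165 hPa = 16500 Pa, q̄ = 0.0185 kg/kg → 0.0185 × 16500 / 9.8 = 31.15 mm
Layer 840–640 hPa: Δp = 200 hPa = 20000 Pa, q̄ = 0.0102 kg/kg → 0.0102 × 20000 / 9.8 = 20.82 mm
Layer 640–580 hPa: Δp = 60 hPa = 6000 Pa, q̄ = 0.0048 kg/kg → 0.0048 × 6000 / 9.8 = 2.94 mm
Layer 580–300 hPa: Δp = 280 hPa = 28000 Pa, q̄ = 0.00113 kg/kg → 0.00113 × 28000 / 9.8 = 3.23 mm
PW = 31.15 + 20.82 + 2.94 + 3.23 = 58.14 ≈ 58.1 mm.

PW ≈ 58.1 mm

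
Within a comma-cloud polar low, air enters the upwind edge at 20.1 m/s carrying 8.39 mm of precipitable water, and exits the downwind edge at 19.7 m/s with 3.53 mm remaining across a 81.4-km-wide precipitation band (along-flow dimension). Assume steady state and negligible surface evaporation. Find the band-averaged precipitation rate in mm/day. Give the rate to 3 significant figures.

R ≈ 105 mm/day

Column moisture flux per unit crosswind length is F = V × PW.
Inflow: F_in = 20.1 × 8.39 = 168.639 mm·m/s
Outflow: F_out = 19.7 × 3.53 = 69.541 mm·m/s
Steady-state rate R = (F_in − F_out)/L = (168.639 − 69.541) / 81400 m = 1.217e-03 mm/s.
R = 1.217e-03 × 3600 × 24 = 105 mm/day.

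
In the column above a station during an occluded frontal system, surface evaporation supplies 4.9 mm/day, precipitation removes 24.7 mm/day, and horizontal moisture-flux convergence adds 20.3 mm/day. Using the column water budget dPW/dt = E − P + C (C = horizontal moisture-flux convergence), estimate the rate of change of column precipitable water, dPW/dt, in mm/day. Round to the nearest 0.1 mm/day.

dPW/dt ≈ 0.5 mm/day

dPW/dt = E − P + C = 4.9 − 24.7 + (20.3) = 0.5 mm/day.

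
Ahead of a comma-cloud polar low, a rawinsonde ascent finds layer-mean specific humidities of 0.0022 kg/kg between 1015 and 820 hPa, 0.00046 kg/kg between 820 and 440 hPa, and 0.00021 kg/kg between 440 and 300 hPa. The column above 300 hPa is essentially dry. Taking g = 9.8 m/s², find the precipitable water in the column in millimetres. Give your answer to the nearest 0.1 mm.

PW ≈ 6.5 mm

Precipitable water is the column-integrated vapour mass per unit area: PW = (1/g) Σ q̄ Δp, with q in kg/kg and Δp in Pa (1 kg/m² of water = 1 mm).
Layer 1015–820 hPa: Δp = 195 hPa = 19500 Pa, q̄ = 0.0022 kg/kg → 0.0022 × 19500 / 9.8 = 4.38 mm
Layer 820–440 hPa: Δp = 380 hPa = 38000 Pa, q̄ = 0.00046 kg/kg → 0.00046 × 38000 / 9.8 = 1.78 mm
Layer 440–300 hPa: Δp = 140 hPa = 14000 Pa, q̄ = 0.00021 kg/kg → 0.00021 × 14000 / 9.8 = 0.30 mm
PW = 4.38 + 1.78 + 0.30 = 6.46 ≈ 6.5 mm.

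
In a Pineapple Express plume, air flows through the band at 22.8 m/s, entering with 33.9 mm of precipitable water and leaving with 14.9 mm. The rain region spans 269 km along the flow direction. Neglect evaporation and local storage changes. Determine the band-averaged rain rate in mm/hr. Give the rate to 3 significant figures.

R ≈ 5.80 mm/hr

Column moisture flux per unit crosswind length is F = V × PW.
Inflow: F_in = 22.8 × 33.9 = 772.92 mm·m/s
Outflow: F_out = 22.8 × 14.9 = 339.72 mm·m/s
Steady-state rate R = (F_in − F_out)/L = (772.92 − 339.72) / 269000 m = 1.610e-03 mm/s.
R = 1.610e-03 × 3600 = 5.80 mm/hr.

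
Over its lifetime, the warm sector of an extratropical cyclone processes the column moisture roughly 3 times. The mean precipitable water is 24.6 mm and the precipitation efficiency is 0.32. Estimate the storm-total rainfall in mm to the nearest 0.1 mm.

rainfall ≈ 23.6 mm

Each cycle deposits ε × PW = 0.32 × 24.6 = 7.872 mm.
Over 3 cycles: 3 × 7.872 = 23.6 mm.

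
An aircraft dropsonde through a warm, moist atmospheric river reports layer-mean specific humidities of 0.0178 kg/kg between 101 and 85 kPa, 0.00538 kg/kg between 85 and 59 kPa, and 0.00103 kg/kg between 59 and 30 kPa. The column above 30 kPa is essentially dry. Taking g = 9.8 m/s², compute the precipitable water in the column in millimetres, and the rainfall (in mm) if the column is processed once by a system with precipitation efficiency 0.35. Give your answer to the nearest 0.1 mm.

Precipitable water is the column-integrated vapour mass per unit area: PW = (1/g) Σ q̄ Δp, with q in kg/kg and Δp in Pa (1 kg/m² of water = 1 mm).
Layer 101–85 kPa: Δp = 160 hPa = 16000 Pa, q̄ = 0.0178 kg/kg → 0.0178 × 16000 / 9.8 = 29.06 mm
Layer 85–59 kPa: Δp = 260 hPa = 26000 Pa, q̄ = 0.00538 kg/kg → 0.00538 × 26000 / 9.8 = 14.27 mm
Layer 59–30 kPa: Δp = 290 hPa = 29000 Pa, q̄ = 0.00103 kg/kg → 0.00103 × 29000 / 9.8 = 3.05 mm
PW = 29.06 + 14.27 + 3.05 = 46.38 ≈ 46.4 mm.
Rainfall = ε × PW = 0.35 × 46.4 = 16.2 mm.

PW ≈ 46.4 mm; rainfall ≈ 16.2 mm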